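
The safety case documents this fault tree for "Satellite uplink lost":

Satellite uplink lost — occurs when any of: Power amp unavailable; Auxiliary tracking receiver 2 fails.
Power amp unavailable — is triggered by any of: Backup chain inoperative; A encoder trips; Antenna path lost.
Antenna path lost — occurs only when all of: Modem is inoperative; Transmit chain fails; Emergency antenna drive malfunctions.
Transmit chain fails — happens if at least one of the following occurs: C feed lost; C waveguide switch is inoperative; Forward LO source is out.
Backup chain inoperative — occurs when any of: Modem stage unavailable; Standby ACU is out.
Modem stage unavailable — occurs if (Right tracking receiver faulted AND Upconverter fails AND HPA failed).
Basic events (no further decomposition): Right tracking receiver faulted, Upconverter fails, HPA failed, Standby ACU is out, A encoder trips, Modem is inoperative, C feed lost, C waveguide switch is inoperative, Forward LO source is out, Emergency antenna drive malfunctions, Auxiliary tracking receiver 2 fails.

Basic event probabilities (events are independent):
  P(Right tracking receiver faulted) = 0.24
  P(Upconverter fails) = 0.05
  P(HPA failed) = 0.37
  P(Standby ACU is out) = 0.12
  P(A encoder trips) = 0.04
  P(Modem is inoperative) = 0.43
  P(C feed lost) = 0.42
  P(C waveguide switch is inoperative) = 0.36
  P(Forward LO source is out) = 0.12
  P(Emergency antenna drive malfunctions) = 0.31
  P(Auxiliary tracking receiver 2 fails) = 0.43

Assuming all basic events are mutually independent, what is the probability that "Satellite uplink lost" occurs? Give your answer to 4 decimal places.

P(Modem stage unavailable) [AND] = 0.24 × 0.05 × 0.37 = 0.004440
P(Backup chain inoperative) [OR] = 1 − (1−0.004440) × (1−0.12) = 0.123907
P(Transmit chain fails) [OR] = 1 − (1−0.42) × (1−0.36) × (1−0.12) = 0.673344
P(Antenna path lost) [AND] = 0.43 × 0.673344 × 0.31 = 0.089757
P(Power amp unavailable) [OR] = 1 − (1−0.123907) × (1−0.04) × (1−0.089757) = 0.234441
P(Satellite uplink lost) [OR] = 1 − (1−0.234441) × (1−0.43) = 0.563631
Rounded to 4 decimal places: P(Satellite uplink lost) ≈ 0.5636.

0.5636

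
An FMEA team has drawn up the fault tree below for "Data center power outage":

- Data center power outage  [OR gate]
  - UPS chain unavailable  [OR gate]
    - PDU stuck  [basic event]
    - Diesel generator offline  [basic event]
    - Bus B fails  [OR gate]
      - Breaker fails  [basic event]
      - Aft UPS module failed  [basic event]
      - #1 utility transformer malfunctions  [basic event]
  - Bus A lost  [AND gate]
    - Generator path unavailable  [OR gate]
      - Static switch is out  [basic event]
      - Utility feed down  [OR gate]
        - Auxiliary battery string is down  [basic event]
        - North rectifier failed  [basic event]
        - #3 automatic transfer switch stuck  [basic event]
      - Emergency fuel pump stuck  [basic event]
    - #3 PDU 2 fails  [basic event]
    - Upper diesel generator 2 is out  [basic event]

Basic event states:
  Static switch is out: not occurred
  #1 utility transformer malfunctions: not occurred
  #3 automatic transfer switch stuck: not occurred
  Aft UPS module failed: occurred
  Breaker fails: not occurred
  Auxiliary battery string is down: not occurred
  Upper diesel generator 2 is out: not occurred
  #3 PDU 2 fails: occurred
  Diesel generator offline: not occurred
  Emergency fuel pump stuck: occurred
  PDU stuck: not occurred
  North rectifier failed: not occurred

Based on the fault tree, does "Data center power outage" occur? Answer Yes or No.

Bus B fails [OR]: Breaker fails=not, Aft UPS module failed=occurs, #1 utility transformer malfunctions=not → at least one input occurs → occurs.
UPS chain unavailable [OR]: PDU stuck=not, Diesel generator offline=not, Bus B fails=occurs → at least one input occurs → occurs.
Utility feed down [OR]: Auxiliary battery string is down=not, North rectifier failed=not, #3 automatic transfer switch stuck=not → no input occurs → does not occur.
Generator path unavailable [OR]: Static switch is out=not, Utility feed down=not, Emergency fuel pump stuck=occurs → at least one input occurs → occurs.
Bus A lost [AND]: Generator path unavailable=occurs, #3 PDU 2 fails=occurs, Upper diesel generator 2 is out=not → not all inputs occur → does not occur.
Data center power outage [OR]: UPS chain unavailable=occurs, Bus A lost=not → at least one input occurs → occurs.

Yes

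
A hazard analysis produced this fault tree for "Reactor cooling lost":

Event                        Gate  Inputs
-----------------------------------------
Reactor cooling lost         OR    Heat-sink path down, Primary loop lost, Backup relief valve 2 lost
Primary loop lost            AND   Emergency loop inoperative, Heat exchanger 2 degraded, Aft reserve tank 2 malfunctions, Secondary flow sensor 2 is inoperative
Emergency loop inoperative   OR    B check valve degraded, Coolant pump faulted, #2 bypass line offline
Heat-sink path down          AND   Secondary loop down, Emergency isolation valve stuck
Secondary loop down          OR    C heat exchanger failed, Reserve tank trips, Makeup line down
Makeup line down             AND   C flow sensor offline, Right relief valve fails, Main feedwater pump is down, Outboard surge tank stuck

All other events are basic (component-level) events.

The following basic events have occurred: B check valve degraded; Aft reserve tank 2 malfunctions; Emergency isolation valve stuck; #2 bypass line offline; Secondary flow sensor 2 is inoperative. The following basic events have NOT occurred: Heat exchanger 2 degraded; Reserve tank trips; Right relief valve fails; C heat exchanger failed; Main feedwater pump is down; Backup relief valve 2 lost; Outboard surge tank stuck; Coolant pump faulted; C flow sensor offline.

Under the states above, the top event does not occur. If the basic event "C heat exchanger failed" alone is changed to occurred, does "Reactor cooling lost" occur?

Counterfactual: set "C heat exchanger failed" to occurred.
Makeup line down [AND]: C flow sensor offline=not, Right relief valve fails=not, Main feedwater pump is down=not, Outboard surge tank stuck=not → not all inputs occur → does not occur.
Secondary loop down [OR]: C heat exchanger failed=occurs, Reserve tank trips=not, Makeup line down=not → at least one input occurs → occurs.
Heat-sink path down [AND]: Secondary loop down=occurs, Emergency isolation valve stuck=occurs → all inputs occur → occurs.
Emergency loop inoperative [OR]: B check valve degraded=occurs, Coolant pump faulted=not, #2 bypass line offline=occurs → at least one input occurs → occurs.
Primary loop lost [AND]: Emergency loop inoperative=occurs, Heat exchanger 2 degraded=not, Aft reserve tank 2 malfunctions=occurs, Secondary flow sensor 2 is inoperative=occurs → not all inputs occur → does not occur.
Reactor cooling lost [OR]: Heat-sink path down=occurs, Primary loop lost=not, Backup relief valve 2 lost=not → at least one input occurs → occurs.

Yes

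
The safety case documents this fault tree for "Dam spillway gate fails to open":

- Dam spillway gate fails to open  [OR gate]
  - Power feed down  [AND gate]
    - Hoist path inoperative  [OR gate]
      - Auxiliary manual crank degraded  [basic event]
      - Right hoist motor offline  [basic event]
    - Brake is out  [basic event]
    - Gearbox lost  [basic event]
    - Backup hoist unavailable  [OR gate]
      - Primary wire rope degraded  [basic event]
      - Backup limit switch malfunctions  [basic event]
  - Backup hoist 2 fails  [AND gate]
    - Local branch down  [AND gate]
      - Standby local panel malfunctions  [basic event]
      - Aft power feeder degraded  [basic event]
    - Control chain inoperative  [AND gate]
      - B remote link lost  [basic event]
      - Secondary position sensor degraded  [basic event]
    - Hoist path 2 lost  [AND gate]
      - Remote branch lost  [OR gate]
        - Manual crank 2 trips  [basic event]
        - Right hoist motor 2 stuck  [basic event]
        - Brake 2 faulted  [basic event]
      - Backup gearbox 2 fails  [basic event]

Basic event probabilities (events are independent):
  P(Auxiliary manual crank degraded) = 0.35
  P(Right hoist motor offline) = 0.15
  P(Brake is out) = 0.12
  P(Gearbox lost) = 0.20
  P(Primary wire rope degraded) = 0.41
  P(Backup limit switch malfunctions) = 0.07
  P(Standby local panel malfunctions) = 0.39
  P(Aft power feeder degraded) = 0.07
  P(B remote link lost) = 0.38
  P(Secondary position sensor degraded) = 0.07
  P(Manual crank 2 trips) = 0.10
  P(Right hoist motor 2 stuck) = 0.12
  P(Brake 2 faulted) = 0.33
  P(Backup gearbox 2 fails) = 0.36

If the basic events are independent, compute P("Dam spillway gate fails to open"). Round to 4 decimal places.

0.0050

P(Hoist path inoperative) [OR] = 1 − (1−0.35) × (1−0.15) = 0.447500
P(Backup hoist unavailable) [OR] = 1 − (1−0.41) × (1−0.07) = 0.451300
P(Power feed down) [AND] = 0.447500 × 0.12 × 0.20 × 0.451300 = 0.004847
P(Local branch down) [AND] = 0.39 × 0.07 = 0.027300
P(Control chain inoperative) [AND] = 0.38 × 0.07 = 0.026600
P(Remote branch lost) [OR] = 1 − (1−0.10) × (1−0.12) × (1−0.33) = 0.469360
P(Hoist path 2 lost) [AND] = 0.469360 × 0.36 = 0.168970
P(Backup hoist 2 fails) [AND] = 0.027300 × 0.026600 × 0.168970 = 0.000123
P(Dam spillway gate fails to open) [OR] = 1 − (1−0.004847) × (1−0.000123) = 0.004969
Rounded to 4 decimal places: P(Dam spillway gate fails to open) ≈ 0.0050.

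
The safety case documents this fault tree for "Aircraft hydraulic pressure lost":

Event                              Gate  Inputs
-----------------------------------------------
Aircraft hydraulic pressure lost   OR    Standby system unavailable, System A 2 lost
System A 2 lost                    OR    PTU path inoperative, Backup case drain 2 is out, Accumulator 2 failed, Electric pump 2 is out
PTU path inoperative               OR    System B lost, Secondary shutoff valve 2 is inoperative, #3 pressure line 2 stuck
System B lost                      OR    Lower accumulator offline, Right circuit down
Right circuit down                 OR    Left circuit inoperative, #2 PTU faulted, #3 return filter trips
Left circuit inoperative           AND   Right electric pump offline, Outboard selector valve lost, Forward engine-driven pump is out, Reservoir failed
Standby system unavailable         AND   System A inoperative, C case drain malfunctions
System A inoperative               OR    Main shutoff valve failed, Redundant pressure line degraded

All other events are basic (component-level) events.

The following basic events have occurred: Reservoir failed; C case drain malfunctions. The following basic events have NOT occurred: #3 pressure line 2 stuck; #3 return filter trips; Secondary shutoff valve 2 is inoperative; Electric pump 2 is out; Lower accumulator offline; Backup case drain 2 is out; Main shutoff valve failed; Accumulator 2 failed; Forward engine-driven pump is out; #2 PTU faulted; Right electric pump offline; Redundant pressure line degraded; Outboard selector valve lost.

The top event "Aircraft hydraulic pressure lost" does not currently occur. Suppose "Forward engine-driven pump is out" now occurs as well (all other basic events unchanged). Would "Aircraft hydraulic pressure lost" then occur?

No

Counterfactual: set "Forward engine-driven pump is out" to occurred.
System A inoperative [OR]: Main shutoff valve failed=not, Redundant pressure line degraded=not → no input occurs → does not occur.
Standby system unavailable [AND]: System A inoperative=not, C case drain malfunctions=occurs → not all inputs occur → does not occur.
Left circuit inoperative [AND]: Right electric pump offline=not, Outboard selector valve lost=not, Forward engine-driven pump is out=occurs, Reservoir failed=occurs → not all inputs occur → does not occur.
Right circuit down [OR]: Left circuit inoperative=not, #2 PTU faulted=not, #3 return filter trips=not → no input occurs → does not occur.
System B lost [OR]: Lower accumulator offline=not, Right circuit down=not → no input occurs → does not occur.
PTU path inoperative [OR]: System B lost=not, Secondary shutoff valve 2 is inoperative=not, #3 pressure line 2 stuck=not → no input occurs → does not occur.
System A 2 lost [OR]: PTU path inoperative=not, Backup case drain 2 is out=not, Accumulator 2 failed=not, Electric pump 2 is out=not → no input occurs → does not occur.
Aircraft hydraulic pressure lost [OR]: Standby system unavailable=not, System A 2 lost=not → no input occurs → does not occur.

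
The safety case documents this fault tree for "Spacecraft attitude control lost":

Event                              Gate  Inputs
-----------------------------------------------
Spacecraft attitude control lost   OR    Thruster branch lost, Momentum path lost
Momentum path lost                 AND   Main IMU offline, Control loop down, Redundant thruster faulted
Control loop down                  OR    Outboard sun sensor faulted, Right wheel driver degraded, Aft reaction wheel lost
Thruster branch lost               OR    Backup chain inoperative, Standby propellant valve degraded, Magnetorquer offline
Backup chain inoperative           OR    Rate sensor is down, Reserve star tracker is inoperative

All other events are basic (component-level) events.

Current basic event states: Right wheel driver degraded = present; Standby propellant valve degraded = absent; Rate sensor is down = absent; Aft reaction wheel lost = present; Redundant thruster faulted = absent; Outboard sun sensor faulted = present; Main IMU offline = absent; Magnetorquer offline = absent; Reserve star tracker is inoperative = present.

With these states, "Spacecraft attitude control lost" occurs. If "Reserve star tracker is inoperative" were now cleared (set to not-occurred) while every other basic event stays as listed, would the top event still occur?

Counterfactual: set "Reserve star tracker is inoperative" to not occurred.
Backup chain inoperative [OR]: Rate sensor is down=not, Reserve star tracker is inoperative=not → no input occurs → does not occur.
Thruster branch lost [OR]: Backup chain inoperative=not, Standby propellant valve degraded=not, Magnetorquer offline=not → no input occurs → does not occur.
Control loop down [OR]: Outboard sun sensor faulted=occurs, Right wheel driver degraded=occurs, Aft reaction wheel lost=occurs → at least one input occurs → occurs.
Momentum path lost [AND]: Main IMU offline=not, Control loop down=occurs, Redundant thruster faulted=not → not all inputs occur → does not occur.
Spacecraft attitude control lost [OR]: Thruster branch lost=not, Momentum path lost=not → no input occurs → does not occur.

No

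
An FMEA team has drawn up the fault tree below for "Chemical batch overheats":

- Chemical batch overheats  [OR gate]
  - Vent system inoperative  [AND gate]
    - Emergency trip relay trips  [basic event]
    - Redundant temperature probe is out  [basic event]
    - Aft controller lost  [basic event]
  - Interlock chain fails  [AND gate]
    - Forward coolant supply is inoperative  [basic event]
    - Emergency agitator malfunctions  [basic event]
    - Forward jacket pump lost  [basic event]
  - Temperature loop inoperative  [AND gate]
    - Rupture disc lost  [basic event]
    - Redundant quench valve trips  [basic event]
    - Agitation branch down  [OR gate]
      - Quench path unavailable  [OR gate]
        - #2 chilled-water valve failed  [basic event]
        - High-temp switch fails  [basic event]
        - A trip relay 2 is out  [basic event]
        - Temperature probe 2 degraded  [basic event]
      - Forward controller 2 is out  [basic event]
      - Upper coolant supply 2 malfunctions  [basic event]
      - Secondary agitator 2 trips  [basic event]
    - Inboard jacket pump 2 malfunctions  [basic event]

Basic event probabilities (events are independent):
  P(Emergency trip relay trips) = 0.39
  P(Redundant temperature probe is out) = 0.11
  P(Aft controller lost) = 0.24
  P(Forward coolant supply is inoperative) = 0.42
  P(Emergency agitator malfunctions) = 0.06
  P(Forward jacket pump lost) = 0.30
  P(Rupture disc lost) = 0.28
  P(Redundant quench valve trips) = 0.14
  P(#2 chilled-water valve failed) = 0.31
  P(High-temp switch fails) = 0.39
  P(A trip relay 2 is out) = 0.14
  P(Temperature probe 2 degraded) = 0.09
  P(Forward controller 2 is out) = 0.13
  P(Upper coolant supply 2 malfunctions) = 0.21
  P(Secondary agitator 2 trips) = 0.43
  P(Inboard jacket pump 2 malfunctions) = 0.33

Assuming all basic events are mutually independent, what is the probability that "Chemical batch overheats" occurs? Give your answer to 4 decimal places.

P(Vent system inoperative) [AND] = 0.39 × 0.11 × 0.24 = 0.010296
P(Interlock chain fails) [AND] = 0.42 × 0.06 × 0.30 = 0.007560
P(Quench path unavailable) [OR] = 1 − (1−0.31) × (1−0.39) × (1−0.14) × (1−0.09) = 0.670604
P(Agitation branch down) [OR] = 1 − (1−0.670604) × (1−0.13) × (1−0.21) × (1−0.43) = 0.870955
P(Temperature loop inoperative) [AND] = 0.28 × 0.14 × 0.870955 × 0.33 = 0.011267
P(Chemical batch overheats) [OR] = 1 − (1−0.010296) × (1−0.007560) × (1−0.011267) = 0.028845
Rounded to 4 decimal places: P(Chemical batch overheats) ≈ 0.0288.

0.0288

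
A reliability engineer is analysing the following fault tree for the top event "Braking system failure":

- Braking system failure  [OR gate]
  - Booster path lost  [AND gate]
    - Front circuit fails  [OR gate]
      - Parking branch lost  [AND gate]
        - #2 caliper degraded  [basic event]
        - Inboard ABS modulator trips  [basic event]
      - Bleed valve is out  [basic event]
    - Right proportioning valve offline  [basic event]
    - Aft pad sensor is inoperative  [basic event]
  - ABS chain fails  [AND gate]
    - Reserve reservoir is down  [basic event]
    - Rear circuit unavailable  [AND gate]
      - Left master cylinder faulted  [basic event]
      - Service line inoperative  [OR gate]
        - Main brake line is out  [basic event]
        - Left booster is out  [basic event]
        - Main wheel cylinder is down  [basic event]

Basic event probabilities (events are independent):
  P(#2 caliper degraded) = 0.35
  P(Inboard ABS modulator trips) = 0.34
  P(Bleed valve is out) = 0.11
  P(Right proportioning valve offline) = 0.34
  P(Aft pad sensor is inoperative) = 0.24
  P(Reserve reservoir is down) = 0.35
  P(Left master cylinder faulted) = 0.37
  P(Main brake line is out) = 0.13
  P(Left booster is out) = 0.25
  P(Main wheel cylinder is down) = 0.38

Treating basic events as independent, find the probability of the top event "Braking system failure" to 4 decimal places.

P(Parking branch lost) [AND] = 0.35 × 0.34 = 0.119000
P(Front circuit fails) [OR] = 1 − (1−0.119000) × (1−0.11) = 0.215910
P(Booster path lost) [AND] = 0.215910 × 0.34 × 0.24 = 0.017618
P(Service line inoperative) [OR] = 1 − (1−0.13) × (1−0.25) × (1−0.38) = 0.595450
P(Rear circuit unavailable) [AND] = 0.37 × 0.595450 = 0.220317
P(ABS chain fails) [AND] = 0.35 × 0.220317 = 0.077111
P(Braking system failure) [OR] = 1 − (1−0.017618) × (1−0.077111) = 0.093370
Rounded to 4 decimal places: P(Braking system failure) ≈ 0.0934.

0.0934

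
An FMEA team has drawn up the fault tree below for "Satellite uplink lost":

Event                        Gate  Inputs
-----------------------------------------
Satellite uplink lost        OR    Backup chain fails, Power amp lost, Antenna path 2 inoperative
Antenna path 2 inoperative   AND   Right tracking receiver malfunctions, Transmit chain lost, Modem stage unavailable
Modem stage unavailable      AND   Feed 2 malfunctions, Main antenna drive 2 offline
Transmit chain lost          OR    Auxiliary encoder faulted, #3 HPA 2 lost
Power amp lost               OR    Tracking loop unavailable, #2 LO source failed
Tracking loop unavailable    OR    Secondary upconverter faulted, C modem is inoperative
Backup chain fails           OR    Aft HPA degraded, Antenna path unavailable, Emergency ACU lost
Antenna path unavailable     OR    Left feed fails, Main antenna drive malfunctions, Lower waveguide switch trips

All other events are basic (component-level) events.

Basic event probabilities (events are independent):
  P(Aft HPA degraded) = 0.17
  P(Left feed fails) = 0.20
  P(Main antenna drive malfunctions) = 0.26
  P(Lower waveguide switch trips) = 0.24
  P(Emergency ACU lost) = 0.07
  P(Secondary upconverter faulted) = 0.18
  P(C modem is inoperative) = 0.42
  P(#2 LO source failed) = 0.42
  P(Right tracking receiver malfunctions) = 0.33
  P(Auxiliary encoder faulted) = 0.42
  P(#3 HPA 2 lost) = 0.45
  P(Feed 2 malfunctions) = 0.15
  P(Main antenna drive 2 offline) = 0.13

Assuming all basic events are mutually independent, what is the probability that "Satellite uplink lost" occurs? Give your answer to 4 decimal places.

P(Antenna path unavailable) [OR] = 1 − (1−0.20) × (1−0.26) × (1−0.24) = 0.550080
P(Backup chain fails) [OR] = 1 − (1−0.17) × (1−0.550080) × (1−0.07) = 0.652707
P(Tracking loop unavailable) [OR] = 1 − (1−0.18) × (1−0.42) = 0.524400
P(Power amp lost) [OR] = 1 − (1−0.524400) × (1−0.42) = 0.724152
P(Transmit chain lost) [OR] = 1 − (1−0.42) × (1−0.45) = 0.681000
P(Modem stage unavailable) [AND] = 0.15 × 0.13 = 0.019500
P(Antenna path 2 inoperative) [AND] = 0.33 × 0.681000 × 0.019500 = 0.004382
P(Satellite uplink lost) [OR] = 1 − (1−0.652707) × (1−0.724152) × (1−0.004382) = 0.904620
Rounded to 4 decimal places: P(Satellite uplink lost) ≈ 0.9046.

0.9046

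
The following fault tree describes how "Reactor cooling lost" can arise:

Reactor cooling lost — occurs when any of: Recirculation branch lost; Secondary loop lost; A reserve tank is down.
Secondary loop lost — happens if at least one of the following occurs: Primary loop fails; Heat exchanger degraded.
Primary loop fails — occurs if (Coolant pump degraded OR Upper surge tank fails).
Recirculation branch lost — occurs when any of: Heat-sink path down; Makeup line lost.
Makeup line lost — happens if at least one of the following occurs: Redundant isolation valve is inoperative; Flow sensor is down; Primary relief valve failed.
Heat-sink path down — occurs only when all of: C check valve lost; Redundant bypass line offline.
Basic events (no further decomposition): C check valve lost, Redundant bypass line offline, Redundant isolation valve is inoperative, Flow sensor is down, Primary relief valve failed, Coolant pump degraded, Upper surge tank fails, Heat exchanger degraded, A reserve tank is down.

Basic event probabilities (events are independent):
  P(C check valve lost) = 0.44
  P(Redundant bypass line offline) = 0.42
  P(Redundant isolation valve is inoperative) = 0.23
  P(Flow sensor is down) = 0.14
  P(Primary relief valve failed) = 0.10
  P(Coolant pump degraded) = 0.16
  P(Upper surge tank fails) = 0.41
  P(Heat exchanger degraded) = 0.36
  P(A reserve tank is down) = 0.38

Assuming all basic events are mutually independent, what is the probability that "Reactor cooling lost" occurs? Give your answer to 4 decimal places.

0.9045

P(Heat-sink path down) [AND] = 0.44 × 0.42 = 0.184800
P(Makeup line lost) [OR] = 1 − (1−0.23) × (1−0.14) × (1−0.10) = 0.404020
P(Recirculation branch lost) [OR] = 1 − (1−0.184800) × (1−0.404020) = 0.514157
P(Primary loop fails) [OR] = 1 − (1−0.16) × (1−0.41) = 0.504400
P(Secondary loop lost) [OR] = 1 − (1−0.504400) × (1−0.36) = 0.682816
P(Reactor cooling lost) [OR] = 1 − (1−0.514157) × (1−0.682816) × (1−0.38) = 0.904457
Rounded to 4 decimal places: P(Reactor cooling lost) ≈ 0.9045.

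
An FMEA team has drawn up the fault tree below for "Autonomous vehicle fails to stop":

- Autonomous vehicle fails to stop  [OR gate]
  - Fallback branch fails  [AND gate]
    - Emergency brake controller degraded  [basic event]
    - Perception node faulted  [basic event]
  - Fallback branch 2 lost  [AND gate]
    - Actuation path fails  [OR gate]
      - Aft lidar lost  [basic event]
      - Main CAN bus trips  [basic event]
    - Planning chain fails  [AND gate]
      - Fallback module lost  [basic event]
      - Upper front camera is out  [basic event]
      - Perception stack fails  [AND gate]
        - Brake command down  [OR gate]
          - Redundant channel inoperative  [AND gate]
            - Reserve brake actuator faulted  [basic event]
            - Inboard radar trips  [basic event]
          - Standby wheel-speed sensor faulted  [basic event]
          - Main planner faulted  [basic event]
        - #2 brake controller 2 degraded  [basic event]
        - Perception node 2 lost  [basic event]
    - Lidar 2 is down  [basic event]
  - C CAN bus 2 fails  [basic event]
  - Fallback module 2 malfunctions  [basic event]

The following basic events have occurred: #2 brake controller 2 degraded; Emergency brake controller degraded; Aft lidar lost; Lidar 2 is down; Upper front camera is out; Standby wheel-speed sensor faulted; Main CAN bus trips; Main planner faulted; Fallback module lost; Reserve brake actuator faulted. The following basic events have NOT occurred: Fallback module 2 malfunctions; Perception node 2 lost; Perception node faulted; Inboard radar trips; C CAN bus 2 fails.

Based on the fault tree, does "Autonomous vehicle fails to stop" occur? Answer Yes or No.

No

Fallback branch fails [AND]: Emergency brake controller degraded=occurs, Perception node faulted=not → not all inputs occur → does not occur.
Actuation path fails [OR]: Aft lidar lost=occurs, Main CAN bus trips=occurs → at least one input occurs → occurs.
Redundant channel inoperative [AND]: Reserve brake actuator faulted=occurs, Inboard radar trips=not → not all inputs occur → does not occur.
Brake command down [OR]: Redundant channel inoperative=not, Standby wheel-speed sensor faulted=occurs, Main planner faulted=occurs → at least one input occurs → occurs.
Perception stack fails [AND]: Brake command down=occurs, #2 brake controller 2 degraded=occurs, Perception node 2 lost=not → not all inputs occur → does not occur.
Planning chain fails [AND]: Fallback module lost=occurs, Upper front camera is out=occurs, Perception stack fails=not → not all inputs occur → does not occur.
Fallback branch 2 lost [AND]: Actuation path fails=occurs, Planning chain fails=not, Lidar 2 is down=occurs → not all inputs occur → does not occur.
Autonomous vehicle fails to stop [OR]: Fallback branch fails=not, Fallback branch 2 lost=not, C CAN bus 2 fails=not, Fallback module 2 malfunctions=not → no input occurs → does not occur.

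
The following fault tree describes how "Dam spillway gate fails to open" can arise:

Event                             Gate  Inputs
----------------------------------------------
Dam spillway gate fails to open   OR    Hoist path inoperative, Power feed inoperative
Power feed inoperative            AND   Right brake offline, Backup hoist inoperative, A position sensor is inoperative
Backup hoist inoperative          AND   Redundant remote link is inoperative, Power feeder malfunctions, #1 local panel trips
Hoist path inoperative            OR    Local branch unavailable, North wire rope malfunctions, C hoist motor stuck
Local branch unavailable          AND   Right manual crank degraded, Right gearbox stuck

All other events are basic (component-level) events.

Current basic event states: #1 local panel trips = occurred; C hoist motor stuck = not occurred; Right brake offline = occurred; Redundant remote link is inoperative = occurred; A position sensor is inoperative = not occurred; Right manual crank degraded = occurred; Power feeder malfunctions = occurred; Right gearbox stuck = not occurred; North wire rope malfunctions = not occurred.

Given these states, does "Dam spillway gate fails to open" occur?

No

Local branch unavailable [AND]: Right manual crank degraded=occurs, Right gearbox stuck=not → not all inputs occur → does not occur.
Hoist path inoperative [OR]: Local branch unavailable=not, North wire rope malfunctions=not, C hoist motor stuck=not → no input occurs → does not occur.
Backup hoist inoperative [AND]: Redundant remote link is inoperative=occurs, Power feeder malfunctions=occurs, #1 local panel trips=occurs → all inputs occur → occurs.
Power feed inoperative [AND]: Right brake offline=occurs, Backup hoist inoperative=occurs, A position sensor is inoperative=not → not all inputs occur → does not occur.
Dam spillway gate fails to open [OR]: Hoist path inoperative=not, Power feed inoperative=not → no input occurs → does not occur.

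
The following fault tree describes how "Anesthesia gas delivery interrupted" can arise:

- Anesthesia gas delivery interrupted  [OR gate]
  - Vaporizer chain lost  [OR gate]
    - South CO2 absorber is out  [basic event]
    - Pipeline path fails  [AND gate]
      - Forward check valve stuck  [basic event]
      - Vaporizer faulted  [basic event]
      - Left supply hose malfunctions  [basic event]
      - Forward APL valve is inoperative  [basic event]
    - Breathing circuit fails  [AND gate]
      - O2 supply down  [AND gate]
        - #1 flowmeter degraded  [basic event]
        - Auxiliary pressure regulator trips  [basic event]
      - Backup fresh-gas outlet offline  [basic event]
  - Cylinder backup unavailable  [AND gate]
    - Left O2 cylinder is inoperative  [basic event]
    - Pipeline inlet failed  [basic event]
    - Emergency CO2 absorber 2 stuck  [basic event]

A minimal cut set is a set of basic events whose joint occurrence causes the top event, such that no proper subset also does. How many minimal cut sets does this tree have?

4

Pipeline path fails [AND]: one cut set from each child combined → 1 × 1 × 1 × 1 = 1 cut set(s).
O2 supply down [AND]: one cut set from each child combined → 1 × 1 = 1 cut set(s).
Breathing circuit fails [AND]: one cut set from each child combined → 1 × 1 = 1 cut set(s).
Vaporizer chain lost [OR]: union of children's cut sets → 3 cut set(s).
Cylinder backup unavailable [AND]: one cut set from each child combined → 1 × 1 × 1 = 1 cut set(s).
Anesthesia gas delivery interrupted [OR]: union of children's cut sets → 4 cut set(s).
Minimal cut sets: {South CO2 absorber is out}; {Forward APL valve is inoperative, Forward check valve stuck, Left supply hose malfunctions, Vaporizer faulted}; {#1 flowmeter degraded, Auxiliary pressure regulator trips, Backup fresh-gas outlet offline}; {Emergency CO2 absorber 2 stuck, Left O2 cylinder is inoperative, Pipeline inlet failed}.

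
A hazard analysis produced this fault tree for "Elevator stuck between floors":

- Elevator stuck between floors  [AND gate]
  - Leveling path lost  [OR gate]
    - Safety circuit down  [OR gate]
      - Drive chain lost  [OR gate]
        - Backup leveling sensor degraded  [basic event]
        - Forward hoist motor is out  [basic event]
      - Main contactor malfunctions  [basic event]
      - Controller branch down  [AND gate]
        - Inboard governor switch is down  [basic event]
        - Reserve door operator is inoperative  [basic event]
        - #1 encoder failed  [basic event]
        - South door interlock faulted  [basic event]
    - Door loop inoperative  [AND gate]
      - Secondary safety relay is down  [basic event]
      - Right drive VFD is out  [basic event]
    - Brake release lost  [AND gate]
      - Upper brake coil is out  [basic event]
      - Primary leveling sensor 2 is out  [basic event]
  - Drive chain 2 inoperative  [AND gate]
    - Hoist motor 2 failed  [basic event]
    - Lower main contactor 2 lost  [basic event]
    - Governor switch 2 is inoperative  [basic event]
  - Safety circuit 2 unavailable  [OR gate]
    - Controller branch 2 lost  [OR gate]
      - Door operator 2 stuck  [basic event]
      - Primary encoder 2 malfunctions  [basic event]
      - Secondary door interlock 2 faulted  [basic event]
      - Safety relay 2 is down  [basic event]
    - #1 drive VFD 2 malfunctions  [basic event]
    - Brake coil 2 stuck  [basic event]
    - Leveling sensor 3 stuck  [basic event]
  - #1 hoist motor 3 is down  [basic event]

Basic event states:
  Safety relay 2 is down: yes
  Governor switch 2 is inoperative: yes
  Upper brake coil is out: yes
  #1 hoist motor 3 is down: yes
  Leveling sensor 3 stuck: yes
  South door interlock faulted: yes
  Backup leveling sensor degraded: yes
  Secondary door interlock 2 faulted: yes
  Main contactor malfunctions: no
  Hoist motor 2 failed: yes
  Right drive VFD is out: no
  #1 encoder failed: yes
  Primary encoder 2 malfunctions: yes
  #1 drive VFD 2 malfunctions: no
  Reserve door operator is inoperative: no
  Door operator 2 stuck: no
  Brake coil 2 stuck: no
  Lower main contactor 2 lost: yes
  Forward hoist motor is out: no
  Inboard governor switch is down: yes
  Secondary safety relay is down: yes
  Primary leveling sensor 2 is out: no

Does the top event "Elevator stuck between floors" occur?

Yes

Drive chain lost [OR]: Backup leveling sensor degraded=occurs, Forward hoist motor is out=not → at least one input occurs → occurs.
Controller branch down [AND]: Inboard governor switch is down=occurs, Reserve door operator is inoperative=not, #1 encoder failed=occurs, South door interlock faulted=occurs → not all inputs occur → does not occur.
Safety circuit down [OR]: Drive chain lost=occurs, Main contactor malfunctions=not, Controller branch down=not → at least one input occurs → occurs.
Door loop inoperative [AND]: Secondary safety relay is down=occurs, Right drive VFD is out=not → not all inputs occur → does not occur.
Brake release lost [AND]: Upper brake coil is out=occurs, Primary leveling sensor 2 is out=not → not all inputs occur → does not occur.
Leveling path lost [OR]: Safety circuit down=occurs, Door loop inoperative=not, Brake release lost=not → at least one input occurs → occurs.
Drive chain 2 inoperative [AND]: Hoist motor 2 failed=occurs, Lower main contactor 2 lost=occurs, Governor switch 2 is inoperative=occurs → all inputs occur → occurs.
Controller branch 2 lost [OR]: Door operator 2 stuck=not, Primary encoder 2 malfunctions=occurs, Secondary door interlock 2 faulted=occurs, Safety relay 2 is down=occurs → at least one input occurs → occurs.
Safety circuit 2 unavailable [OR]: Controller branch 2 lost=occurs, #1 drive VFD 2 malfunctions=not, Brake coil 2 stuck=not, Leveling sensor 3 stuck=occurs → at least one input occurs → occurs.
Elevator stuck between floors [AND]: Leveling path lost=occurs, Drive chain 2 inoperative=occurs, Safety circuit 2 unavailable=occurs, #1 hoist motor 3 is down=occurs → all inputs occur → occurs.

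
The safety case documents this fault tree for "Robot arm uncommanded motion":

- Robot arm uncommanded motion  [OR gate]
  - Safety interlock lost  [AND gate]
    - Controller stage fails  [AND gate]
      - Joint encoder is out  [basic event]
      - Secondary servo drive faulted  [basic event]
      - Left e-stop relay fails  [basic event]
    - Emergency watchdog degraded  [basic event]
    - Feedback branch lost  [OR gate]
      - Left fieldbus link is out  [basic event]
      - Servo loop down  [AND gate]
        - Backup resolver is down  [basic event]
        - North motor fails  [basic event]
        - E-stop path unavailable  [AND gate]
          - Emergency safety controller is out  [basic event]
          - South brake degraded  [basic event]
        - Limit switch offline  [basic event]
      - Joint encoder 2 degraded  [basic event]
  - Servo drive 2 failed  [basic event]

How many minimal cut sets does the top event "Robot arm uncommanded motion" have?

Controller stage fails [AND]: one cut set from each child combined → 1 × 1 × 1 = 1 cut set(s).
E-stop path unavailable [AND]: one cut set from each child combined → 1 × 1 = 1 cut set(s).
Servo loop down [AND]: one cut set from each child combined → 1 × 1 × 1 × 1 = 1 cut set(s).
Feedback branch lost [OR]: union of children's cut sets → 3 cut set(s).
Safety interlock lost [AND]: one cut set from each child combined → 1 × 1 × 3 = 3 cut set(s).
Robot arm uncommanded motion [OR]: union of children's cut sets → 4 cut set(s).
Minimal cut sets: {Emergency watchdog degraded, Joint encoder is out, Left e-stop relay fails, Left fieldbus link is out, Secondary servo drive faulted}; {Backup resolver is down, Emergency safety controller is out, Emergency watchdog degraded, Joint encoder is out, Left e-stop relay fails, Limit switch offline, North motor fails, Secondary servo drive faulted, South brake degraded}; {Emergency watchdog degraded, Joint encoder 2 degraded, Joint encoder is out, Left e-stop relay fails, Secondary servo drive faulted}; {Servo drive 2 failed}.

4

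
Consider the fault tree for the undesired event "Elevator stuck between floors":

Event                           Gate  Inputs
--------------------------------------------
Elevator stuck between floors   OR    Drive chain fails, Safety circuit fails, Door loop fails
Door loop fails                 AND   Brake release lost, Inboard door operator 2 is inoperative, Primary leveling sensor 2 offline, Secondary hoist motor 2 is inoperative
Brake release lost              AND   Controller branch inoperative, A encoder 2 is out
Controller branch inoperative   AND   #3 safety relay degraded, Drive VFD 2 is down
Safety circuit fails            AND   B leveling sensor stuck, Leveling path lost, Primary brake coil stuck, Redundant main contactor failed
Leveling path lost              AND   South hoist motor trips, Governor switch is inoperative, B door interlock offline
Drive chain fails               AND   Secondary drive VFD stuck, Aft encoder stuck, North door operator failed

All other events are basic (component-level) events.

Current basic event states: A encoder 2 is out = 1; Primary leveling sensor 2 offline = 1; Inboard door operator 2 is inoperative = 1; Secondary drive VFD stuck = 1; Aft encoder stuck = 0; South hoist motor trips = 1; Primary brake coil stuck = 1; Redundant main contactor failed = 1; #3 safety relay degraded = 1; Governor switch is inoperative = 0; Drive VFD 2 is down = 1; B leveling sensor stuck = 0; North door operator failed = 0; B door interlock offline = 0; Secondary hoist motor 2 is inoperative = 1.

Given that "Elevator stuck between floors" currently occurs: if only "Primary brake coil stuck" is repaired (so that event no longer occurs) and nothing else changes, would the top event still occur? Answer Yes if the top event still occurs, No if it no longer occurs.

Counterfactual: set "Primary brake coil stuck" to not occurred.
Drive chain fails [AND]: Secondary drive VFD stuck=occurs, Aft encoder stuck=not, North door operator failed=not → not all inputs occur → does not occur.
Leveling path lost [AND]: South hoist motor trips=occurs, Governor switch is inoperative=not, B door interlock offline=not → not all inputs occur → does not occur.
Safety circuit fails [AND]: B leveling sensor stuck=not, Leveling path lost=not, Primary brake coil stuck=not, Redundant main contactor failed=occurs → not all inputs occur → does not occur.
Controller branch inoperative [AND]: #3 safety relay degraded=occurs, Drive VFD 2 is down=occurs → all inputs occur → occurs.
Brake release lost [AND]: Controller branch inoperative=occurs, A encoder 2 is out=occurs → all inputs occur → occurs.
Door loop fails [AND]: Brake release lost=occurs, Inboard door operator 2 is inoperative=occurs, Primary leveling sensor 2 offline=occurs, Secondary hoist motor 2 is inoperative=occurs → all inputs occur → occurs.
Elevator stuck between floors [OR]: Drive chain fails=not, Safety circuit fails=not, Door loop fails=occurs → at least one input occurs → occurs.

Yes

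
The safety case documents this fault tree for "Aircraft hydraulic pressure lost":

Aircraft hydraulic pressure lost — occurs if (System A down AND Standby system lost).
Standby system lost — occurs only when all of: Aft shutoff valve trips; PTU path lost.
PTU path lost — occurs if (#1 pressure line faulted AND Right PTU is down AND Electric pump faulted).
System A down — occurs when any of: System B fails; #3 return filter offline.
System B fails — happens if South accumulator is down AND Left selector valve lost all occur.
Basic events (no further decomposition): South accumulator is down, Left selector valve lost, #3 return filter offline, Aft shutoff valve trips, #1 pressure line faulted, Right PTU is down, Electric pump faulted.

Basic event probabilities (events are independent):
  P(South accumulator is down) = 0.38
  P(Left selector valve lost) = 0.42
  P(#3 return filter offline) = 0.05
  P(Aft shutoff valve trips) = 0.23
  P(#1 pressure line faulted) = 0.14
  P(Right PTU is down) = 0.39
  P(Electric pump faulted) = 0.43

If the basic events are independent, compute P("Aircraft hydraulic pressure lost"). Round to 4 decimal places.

0.0011

P(System B fails) [AND] = 0.38 × 0.42 = 0.159600
P(System A down) [OR] = 1 − (1−0.159600) × (1−0.05) = 0.201620
P(PTU path lost) [AND] = 0.14 × 0.39 × 0.43 = 0.023478
P(Standby system lost) [AND] = 0.23 × 0.023478 = 0.005400
P(Aircraft hydraulic pressure lost) [AND] = 0.201620 × 0.005400 = 0.001089
Rounded to 4 decimal places: P(Aircraft hydraulic pressure lost) ≈ 0.0011.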